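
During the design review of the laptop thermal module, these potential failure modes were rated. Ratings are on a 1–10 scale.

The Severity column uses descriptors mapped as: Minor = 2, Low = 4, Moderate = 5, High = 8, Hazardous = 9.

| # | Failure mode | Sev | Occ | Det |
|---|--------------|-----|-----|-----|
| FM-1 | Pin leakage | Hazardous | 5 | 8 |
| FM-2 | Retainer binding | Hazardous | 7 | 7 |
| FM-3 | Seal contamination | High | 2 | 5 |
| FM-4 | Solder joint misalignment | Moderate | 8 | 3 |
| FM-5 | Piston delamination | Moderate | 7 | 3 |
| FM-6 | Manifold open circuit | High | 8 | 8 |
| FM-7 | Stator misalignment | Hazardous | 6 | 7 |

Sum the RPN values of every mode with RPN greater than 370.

RPN = Severity × Occurrence × Detection:
  FM-1: 9 × 5 × 8 = 360
  FM-2: 9 × 7 × 7 = 441
  FM-3: 8 × 2 × 5 = 80
  FM-4: 5 × 8 × 3 = 120
  FM-5: 5 × 7 × 3 = 105
  FM-6: 8 × 8 × 8 = 512
  FM-7: 9 × 6 × 7 = 378
RPN > 370: FM-2 (441), FM-6 (512), FM-7 (378).
Sum: 441 + 512 + 378 = 1331.

1331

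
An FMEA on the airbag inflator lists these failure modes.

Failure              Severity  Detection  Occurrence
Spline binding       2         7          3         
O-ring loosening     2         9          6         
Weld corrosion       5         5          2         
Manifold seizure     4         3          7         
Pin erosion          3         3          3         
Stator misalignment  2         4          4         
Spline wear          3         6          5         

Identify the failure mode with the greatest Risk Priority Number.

RPN = Severity × Occurrence × Detection:
  Spline binding: 2 × 3 × 7 = 42
  O-ring loosening: 2 × 6 × 9 = 108
  Weld corrosion: 5 × 2 × 5 = 50
  Manifold seizure: 4 × 7 × 3 = 84
  Pin erosion: 3 × 3 × 3 = 27
  Stator misalignment: 2 × 4 × 4 = 32
  Spline wear: 3 × 5 × 6 = 90
Highest RPN is 108 → O-ring loosening.

O-ring loosening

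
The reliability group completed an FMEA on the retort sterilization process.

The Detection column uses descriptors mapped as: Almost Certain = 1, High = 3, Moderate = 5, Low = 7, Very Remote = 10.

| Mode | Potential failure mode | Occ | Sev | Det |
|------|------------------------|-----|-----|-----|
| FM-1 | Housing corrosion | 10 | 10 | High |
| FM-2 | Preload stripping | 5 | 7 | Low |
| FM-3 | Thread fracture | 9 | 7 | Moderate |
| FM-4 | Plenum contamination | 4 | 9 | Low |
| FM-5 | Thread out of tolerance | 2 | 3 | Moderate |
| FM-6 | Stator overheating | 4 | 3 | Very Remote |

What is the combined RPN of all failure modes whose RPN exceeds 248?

RPN = Severity × Occurrence × Detection:
  FM-1: 10 × 10 × 3 = 300
  FM-2: 7 × 5 × 7 = 245
  FM-3: 7 × 9 × 5 = 315
  FM-4: 9 × 4 × 7 = 252
  FM-5: 3 × 2 × 5 = 30
  FM-6: 3 × 4 × 10 = 120
RPN > 248: FM-1 (300), FM-3 (315), FM-4 (252).
Sum: 300 + 315 + 252 = 867.

867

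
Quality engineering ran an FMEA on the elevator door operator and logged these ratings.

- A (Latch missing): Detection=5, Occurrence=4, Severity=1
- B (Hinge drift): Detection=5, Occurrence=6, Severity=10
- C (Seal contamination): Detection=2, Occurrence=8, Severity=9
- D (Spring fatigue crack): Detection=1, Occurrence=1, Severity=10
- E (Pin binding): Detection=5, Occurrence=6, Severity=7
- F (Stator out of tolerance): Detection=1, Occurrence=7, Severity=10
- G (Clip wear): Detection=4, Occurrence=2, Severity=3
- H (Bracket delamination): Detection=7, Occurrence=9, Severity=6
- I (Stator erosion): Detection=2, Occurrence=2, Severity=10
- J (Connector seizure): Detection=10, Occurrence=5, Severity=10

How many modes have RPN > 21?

RPN = Severity × Occurrence × Detection:
  A: 1 × 4 × 5 = 20
  B: 10 × 6 × 5 = 300
  C: 9 × 8 × 2 = 144
  D: 10 × 1 × 1 = 10
  E: 7 × 6 × 5 = 210
  F: 10 × 7 × 1 = 70
  G: 3 × 2 × 4 = 24
  H: 6 × 9 × 7 = 378
  I: 10 × 2 × 2 = 40
  J: 10 × 5 × 10 = 500
Modes with RPN > 21: B (300), C (144), E (210), F (70), G (24), H (378), I (40), J (500) → 8.

8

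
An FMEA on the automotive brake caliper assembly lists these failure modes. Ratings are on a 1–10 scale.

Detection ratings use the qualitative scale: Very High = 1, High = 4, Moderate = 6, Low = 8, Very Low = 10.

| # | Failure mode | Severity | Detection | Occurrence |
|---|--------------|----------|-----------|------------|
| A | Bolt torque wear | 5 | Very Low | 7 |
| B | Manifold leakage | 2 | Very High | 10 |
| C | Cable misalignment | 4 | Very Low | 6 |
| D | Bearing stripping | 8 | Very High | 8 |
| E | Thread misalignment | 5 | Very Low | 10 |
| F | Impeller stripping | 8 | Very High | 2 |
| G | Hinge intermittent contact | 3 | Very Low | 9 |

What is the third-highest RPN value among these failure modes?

RPN = Severity × Occurrence × Detection:
  A: 5 × 7 × 10 = 350
  B: 2 × 10 × 1 = 20
  C: 4 × 6 × 10 = 240
  D: 8 × 8 × 1 = 64
  E: 5 × 10 × 10 = 500
  F: 8 × 2 × 1 = 16
  G: 3 × 9 × 10 = 270
Sorted descending: 500, 350, 270, 240, 64, 20, 16.
The third-highest RPN is 270 (G).

270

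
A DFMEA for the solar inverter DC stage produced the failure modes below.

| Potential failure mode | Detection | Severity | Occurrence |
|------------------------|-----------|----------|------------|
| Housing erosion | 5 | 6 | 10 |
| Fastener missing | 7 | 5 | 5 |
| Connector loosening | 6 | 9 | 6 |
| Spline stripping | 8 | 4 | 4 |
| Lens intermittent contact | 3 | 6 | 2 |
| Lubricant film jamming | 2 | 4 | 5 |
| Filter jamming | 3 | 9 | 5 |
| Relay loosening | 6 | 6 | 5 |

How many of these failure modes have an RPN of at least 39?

RPN = Severity × Occurrence × Detection:
  Housing erosion: 6 × 10 × 5 = 300
  Fastener missing: 5 × 5 × 7 = 175
  Connector loosening: 9 × 6 × 6 = 324
  Spline stripping: 4 × 4 × 8 = 128
  Lens intermittent contact: 6 × 2 × 3 = 36
  Lubricant film jamming: 4 × 5 × 2 = 40
  Filter jamming: 9 × 5 × 3 = 135
  Relay loosening: 6 × 5 × 6 = 180
Modes with RPN ≥ 39: Housing erosion (300), Fastener missing (175), Connector loosening (324), Spline stripping (128), Lubricant film jamming (40), Filter jamming (135), Relay loosening (180) → 7.

7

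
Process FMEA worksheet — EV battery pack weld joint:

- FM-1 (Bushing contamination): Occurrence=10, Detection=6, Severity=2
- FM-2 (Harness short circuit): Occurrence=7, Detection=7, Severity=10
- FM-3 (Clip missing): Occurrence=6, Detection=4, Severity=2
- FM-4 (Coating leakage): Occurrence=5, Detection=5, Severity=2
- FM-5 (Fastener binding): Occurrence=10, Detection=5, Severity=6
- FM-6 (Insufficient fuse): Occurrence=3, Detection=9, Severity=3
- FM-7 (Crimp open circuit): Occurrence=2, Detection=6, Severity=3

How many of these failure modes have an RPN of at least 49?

5

RPN = Severity × Occurrence × Detection:
  FM-1: 2 × 10 × 6 = 120
  FM-2: 10 × 7 × 7 = 490
  FM-3: 2 × 6 × 4 = 48
  FM-4: 2 × 5 × 5 = 50
  FM-5: 6 × 10 × 5 = 300
  FM-6: 3 × 3 × 9 = 81
  FM-7: 3 × 2 × 6 = 36
Modes with RPN ≥ 49: FM-1 (120), FM-2 (490), FM-4 (50), FM-5 (300), FM-6 (81) → 5.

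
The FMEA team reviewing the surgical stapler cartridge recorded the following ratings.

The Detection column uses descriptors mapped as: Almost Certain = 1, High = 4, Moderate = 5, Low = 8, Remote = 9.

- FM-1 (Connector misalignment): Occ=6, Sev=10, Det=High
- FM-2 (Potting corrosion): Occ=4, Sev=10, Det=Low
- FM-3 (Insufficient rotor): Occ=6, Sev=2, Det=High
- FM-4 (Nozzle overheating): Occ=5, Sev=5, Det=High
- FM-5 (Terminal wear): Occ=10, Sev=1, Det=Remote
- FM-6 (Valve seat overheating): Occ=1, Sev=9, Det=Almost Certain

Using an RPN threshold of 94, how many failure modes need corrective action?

RPN = Severity × Occurrence × Detection:
  FM-1: 10 × 6 × 4 = 240
  FM-2: 10 × 4 × 8 = 320
  FM-3: 2 × 6 × 4 = 48
  FM-4: 5 × 5 × 4 = 100
  FM-5: 1 × 10 × 9 = 90
  FM-6: 9 × 1 × 1 = 9
Modes with RPN ≥ 94: FM-1 (240), FM-2 (320), FM-4 (100) → 3.

3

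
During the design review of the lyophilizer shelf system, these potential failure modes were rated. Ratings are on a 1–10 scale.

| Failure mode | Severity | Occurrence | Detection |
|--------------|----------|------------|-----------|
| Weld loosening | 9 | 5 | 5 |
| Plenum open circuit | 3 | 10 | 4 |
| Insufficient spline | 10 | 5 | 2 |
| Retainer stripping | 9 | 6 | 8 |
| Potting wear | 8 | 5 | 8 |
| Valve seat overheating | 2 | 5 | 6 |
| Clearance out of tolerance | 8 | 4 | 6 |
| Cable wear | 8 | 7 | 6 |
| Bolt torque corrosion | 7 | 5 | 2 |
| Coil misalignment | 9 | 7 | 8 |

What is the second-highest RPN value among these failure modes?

RPN = Severity × Occurrence × Detection:
  Weld loosening: 9 × 5 × 5 = 225
  Plenum open circuit: 3 × 10 × 4 = 120
  Insufficient spline: 10 × 5 × 2 = 100
  Retainer stripping: 9 × 6 × 8 = 432
  Potting wear: 8 × 5 × 8 = 320
  Valve seat overheating: 2 × 5 × 6 = 60
  Clearance out of tolerance: 8 × 4 × 6 = 192
  Cable wear: 8 × 7 × 6 = 336
  Bolt torque corrosion: 7 × 5 × 2 = 70
  Coil misalignment: 9 × 7 × 8 = 504
Sorted descending: 504, 432, 336, 320, 225, 192, 120, 100, 70, 60.
The second-highest RPN is 432 (Retainer stripping).

432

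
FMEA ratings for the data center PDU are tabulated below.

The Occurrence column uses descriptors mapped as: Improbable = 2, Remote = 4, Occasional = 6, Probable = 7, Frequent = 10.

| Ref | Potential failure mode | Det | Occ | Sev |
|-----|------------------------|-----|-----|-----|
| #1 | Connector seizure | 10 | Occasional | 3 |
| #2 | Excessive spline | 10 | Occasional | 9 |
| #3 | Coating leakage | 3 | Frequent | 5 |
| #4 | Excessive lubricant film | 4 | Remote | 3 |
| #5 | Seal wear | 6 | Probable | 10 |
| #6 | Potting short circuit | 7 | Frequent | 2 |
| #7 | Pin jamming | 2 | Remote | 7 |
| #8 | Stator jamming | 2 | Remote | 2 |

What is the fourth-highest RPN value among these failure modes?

150

RPN = Severity × Occurrence × Detection:
  #1: 3 × 6 × 10 = 180
  #2: 9 × 6 × 10 = 540
  #3: 5 × 10 × 3 = 150
  #4: 3 × 4 × 4 = 48
  #5: 10 × 7 × 6 = 420
  #6: 2 × 10 × 7 = 140
  #7: 7 × 4 × 2 = 56
  #8: 2 × 4 × 2 = 16
Sorted descending: 540, 420, 180, 150, 140, 56, 48, 16.
The fourth-highest RPN is 150 (#3).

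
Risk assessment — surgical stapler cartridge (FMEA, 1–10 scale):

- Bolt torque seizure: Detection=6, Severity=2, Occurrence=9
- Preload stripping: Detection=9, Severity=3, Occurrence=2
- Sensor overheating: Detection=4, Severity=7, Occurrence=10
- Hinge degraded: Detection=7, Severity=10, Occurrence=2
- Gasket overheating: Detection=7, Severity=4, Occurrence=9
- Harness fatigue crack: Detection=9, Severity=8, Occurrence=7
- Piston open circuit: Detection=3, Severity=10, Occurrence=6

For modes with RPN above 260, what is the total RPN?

784

RPN = Severity × Occurrence × Detection:
  Bolt torque seizure: 2 × 9 × 6 = 108
  Preload stripping: 3 × 2 × 9 = 54
  Sensor overheating: 7 × 10 × 4 = 280
  Hinge degraded: 10 × 2 × 7 = 140
  Gasket overheating: 4 × 9 × 7 = 252
  Harness fatigue crack: 8 × 7 × 9 = 504
  Piston open circuit: 10 × 6 × 3 = 180
RPN > 260: Sensor overheating (280), Harness fatigue crack (504).
Sum: 280 + 504 = 784.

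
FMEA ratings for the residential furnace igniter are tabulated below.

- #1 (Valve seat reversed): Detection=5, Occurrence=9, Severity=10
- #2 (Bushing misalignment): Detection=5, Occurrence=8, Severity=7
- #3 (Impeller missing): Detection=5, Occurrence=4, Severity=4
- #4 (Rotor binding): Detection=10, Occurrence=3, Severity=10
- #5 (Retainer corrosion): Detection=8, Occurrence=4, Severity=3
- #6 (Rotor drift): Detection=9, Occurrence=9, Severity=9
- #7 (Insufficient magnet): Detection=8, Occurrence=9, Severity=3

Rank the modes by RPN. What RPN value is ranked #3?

RPN = Severity × Occurrence × Detection:
  #1: 10 × 9 × 5 = 450
  #2: 7 × 8 × 5 = 280
  #3: 4 × 4 × 5 = 80
  #4: 10 × 3 × 10 = 300
  #5: 3 × 4 × 8 = 96
  #6: 9 × 9 × 9 = 729
  #7: 3 × 9 × 8 = 216
Sorted descending: 729, 450, 300, 280, 216, 96, 80.
The third-highest RPN is 300 (#4).

300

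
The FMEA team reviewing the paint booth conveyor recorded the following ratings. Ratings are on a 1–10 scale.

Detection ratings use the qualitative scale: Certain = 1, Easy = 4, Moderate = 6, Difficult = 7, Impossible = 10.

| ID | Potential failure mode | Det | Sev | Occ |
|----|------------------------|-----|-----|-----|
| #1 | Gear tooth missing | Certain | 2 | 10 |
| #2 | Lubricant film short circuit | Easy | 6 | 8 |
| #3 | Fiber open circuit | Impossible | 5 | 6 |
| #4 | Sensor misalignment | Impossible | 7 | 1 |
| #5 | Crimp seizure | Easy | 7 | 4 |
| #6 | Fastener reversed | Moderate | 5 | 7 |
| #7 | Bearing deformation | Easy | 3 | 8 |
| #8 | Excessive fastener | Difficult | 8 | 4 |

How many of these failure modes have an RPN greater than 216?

2

RPN = Severity × Occurrence × Detection:
  #1: 2 × 10 × 1 = 20
  #2: 6 × 8 × 4 = 192
  #3: 5 × 6 × 10 = 300
  #4: 7 × 1 × 10 = 70
  #5: 7 × 4 × 4 = 112
  #6: 5 × 7 × 6 = 210
  #7: 3 × 8 × 4 = 96
  #8: 8 × 4 × 7 = 224
Modes with RPN > 216: #3 (300), #8 (224) → 2.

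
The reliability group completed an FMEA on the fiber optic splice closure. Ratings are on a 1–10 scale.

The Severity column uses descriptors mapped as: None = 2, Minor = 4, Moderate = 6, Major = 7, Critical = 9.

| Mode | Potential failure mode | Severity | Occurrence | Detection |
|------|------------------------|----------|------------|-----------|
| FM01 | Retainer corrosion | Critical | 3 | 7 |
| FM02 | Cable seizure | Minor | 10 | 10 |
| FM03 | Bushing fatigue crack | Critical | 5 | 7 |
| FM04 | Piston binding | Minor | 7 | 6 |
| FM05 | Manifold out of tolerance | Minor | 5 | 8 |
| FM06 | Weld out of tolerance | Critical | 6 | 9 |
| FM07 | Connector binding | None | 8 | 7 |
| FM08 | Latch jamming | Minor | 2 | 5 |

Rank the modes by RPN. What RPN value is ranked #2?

RPN = Severity × Occurrence × Detection:
  FM01: 9 × 3 × 7 = 189
  FM02: 4 × 10 × 10 = 400
  FM03: 9 × 5 × 7 = 315
  FM04: 4 × 7 × 6 = 168
  FM05: 4 × 5 × 8 = 160
  FM06: 9 × 6 × 9 = 486
  FM07: 2 × 8 × 7 = 112
  FM08: 4 × 2 × 5 = 40
Sorted descending: 486, 400, 315, 189, 168, 160, 112, 40.
The second-highest RPN is 400 (FM02).

400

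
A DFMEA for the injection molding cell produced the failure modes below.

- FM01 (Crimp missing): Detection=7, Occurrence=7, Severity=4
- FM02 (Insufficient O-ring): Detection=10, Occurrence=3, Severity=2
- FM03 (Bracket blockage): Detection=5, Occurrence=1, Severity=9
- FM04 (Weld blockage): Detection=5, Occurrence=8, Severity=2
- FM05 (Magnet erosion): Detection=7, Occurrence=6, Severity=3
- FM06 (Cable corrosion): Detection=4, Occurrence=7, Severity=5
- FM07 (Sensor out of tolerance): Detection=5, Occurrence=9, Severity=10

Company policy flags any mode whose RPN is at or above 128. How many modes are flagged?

3

RPN = Severity × Occurrence × Detection:
  FM01: 4 × 7 × 7 = 196
  FM02: 2 × 3 × 10 = 60
  FM03: 9 × 1 × 5 = 45
  FM04: 2 × 8 × 5 = 80
  FM05: 3 × 6 × 7 = 126
  FM06: 5 × 7 × 4 = 140
  FM07: 10 × 9 × 5 = 450
Modes with RPN ≥ 128: FM01 (196), FM06 (140), FM07 (450) → 3.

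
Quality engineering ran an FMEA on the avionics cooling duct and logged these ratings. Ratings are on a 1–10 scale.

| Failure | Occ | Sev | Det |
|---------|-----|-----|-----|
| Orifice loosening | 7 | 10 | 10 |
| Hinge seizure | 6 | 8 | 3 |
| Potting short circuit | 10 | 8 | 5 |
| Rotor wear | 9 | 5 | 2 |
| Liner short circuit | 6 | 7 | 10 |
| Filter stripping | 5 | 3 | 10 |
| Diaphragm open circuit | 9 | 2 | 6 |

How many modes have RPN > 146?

4

RPN = Severity × Occurrence × Detection:
  Orifice loosening: 10 × 7 × 10 = 700
  Hinge seizure: 8 × 6 × 3 = 144
  Potting short circuit: 8 × 10 × 5 = 400
  Rotor wear: 5 × 9 × 2 = 90
  Liner short circuit: 7 × 6 × 10 = 420
  Filter stripping: 3 × 5 × 10 = 150
  Diaphragm open circuit: 2 × 9 × 6 = 108
Modes with RPN > 146: Orifice loosening (700), Potting short circuit (400), Liner short circuit (420), Filter stripping (150) → 4.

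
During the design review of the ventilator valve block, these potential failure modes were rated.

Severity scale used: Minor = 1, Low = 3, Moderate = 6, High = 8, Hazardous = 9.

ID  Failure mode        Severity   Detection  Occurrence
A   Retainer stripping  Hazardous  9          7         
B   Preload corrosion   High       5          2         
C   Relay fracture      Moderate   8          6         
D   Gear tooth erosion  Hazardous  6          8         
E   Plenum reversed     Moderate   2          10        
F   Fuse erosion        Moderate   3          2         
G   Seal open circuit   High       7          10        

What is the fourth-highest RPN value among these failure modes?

RPN = Severity × Occurrence × Detection:
  A: 9 × 7 × 9 = 567
  B: 8 × 2 × 5 = 80
  C: 6 × 6 × 8 = 288
  D: 9 × 8 × 6 = 432
  E: 6 × 10 × 2 = 120
  F: 6 × 2 × 3 = 36
  G: 8 × 10 × 7 = 560
Sorted descending: 567, 560, 432, 288, 120, 80, 36.
The fourth-highest RPN is 288 (C).

288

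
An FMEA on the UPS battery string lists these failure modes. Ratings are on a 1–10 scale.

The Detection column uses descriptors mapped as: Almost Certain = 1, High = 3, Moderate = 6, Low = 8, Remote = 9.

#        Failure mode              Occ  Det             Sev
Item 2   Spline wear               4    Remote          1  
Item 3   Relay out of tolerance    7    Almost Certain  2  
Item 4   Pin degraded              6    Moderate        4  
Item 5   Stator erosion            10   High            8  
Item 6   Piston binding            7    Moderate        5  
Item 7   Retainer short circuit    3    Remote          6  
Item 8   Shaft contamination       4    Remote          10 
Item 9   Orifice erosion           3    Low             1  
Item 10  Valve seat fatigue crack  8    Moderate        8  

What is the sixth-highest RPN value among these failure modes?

RPN = Severity × Occurrence × Detection:
  Item 2: 1 × 4 × 9 = 36
  Item 3: 2 × 7 × 1 = 14
  Item 4: 4 × 6 × 6 = 144
  Item 5: 8 × 10 × 3 = 240
  Item 6: 5 × 7 × 6 = 210
  Item 7: 6 × 3 × 9 = 162
  Item 8: 10 × 4 × 9 = 360
  Item 9: 1 × 3 × 8 = 24
  Item 10: 8 × 8 × 6 = 384
Sorted descending: 384, 360, 240, 210, 162, 144, 36, 24, 14.
The sixth-highest RPN is 144 (Item 4).

144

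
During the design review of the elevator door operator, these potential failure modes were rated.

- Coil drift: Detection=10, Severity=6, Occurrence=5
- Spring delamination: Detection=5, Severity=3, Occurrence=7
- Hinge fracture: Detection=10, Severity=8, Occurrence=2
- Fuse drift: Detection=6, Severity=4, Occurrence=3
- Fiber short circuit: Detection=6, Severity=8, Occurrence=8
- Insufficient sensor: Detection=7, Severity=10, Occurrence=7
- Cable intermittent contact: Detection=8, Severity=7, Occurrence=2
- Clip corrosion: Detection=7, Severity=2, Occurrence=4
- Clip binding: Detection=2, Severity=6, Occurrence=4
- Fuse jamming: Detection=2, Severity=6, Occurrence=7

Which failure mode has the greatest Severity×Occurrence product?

Criticality = Severity × Occurrence:
  Coil drift: 6 × 5 = 30
  Spring delamination: 3 × 7 = 21
  Hinge fracture: 8 × 2 = 16
  Fuse drift: 4 × 3 = 12
  Fiber short circuit: 8 × 8 = 64
  Insufficient sensor: 10 × 7 = 70
  Cable intermittent contact: 7 × 2 = 14
  Clip corrosion: 2 × 4 = 8
  Clip binding: 6 × 4 = 24
  Fuse jamming: 6 × 7 = 42
Highest criticality is 70 → Insufficient sensor.

Insufficient sensor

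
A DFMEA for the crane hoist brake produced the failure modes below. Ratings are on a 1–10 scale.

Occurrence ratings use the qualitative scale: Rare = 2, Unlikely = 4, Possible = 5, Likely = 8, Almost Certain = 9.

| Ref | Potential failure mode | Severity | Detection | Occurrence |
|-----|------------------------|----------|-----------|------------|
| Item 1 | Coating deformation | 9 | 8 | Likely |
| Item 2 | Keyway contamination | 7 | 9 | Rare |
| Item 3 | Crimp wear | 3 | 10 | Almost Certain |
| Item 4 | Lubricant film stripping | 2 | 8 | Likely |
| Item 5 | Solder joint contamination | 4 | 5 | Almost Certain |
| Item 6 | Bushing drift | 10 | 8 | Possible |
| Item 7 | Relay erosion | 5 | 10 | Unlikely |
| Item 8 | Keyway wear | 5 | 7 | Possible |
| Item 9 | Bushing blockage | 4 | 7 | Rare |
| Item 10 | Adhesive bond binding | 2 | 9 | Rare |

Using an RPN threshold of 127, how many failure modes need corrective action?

RPN = Severity × Occurrence × Detection:
  Item 1: 9 × 8 × 8 = 576
  Item 2: 7 × 2 × 9 = 126
  Item 3: 3 × 9 × 10 = 270
  Item 4: 2 × 8 × 8 = 128
  Item 5: 4 × 9 × 5 = 180
  Item 6: 10 × 5 × 8 = 400
  Item 7: 5 × 4 × 10 = 200
  Item 8: 5 × 5 × 7 = 175
  Item 9: 4 × 2 × 7 = 56
  Item 10: 2 × 2 × 9 = 36
Modes with RPN ≥ 127: Item 1 (576), Item 3 (270), Item 4 (128), Item 5 (180), Item 6 (400), Item 7 (200), Item 8 (175) → 7.

7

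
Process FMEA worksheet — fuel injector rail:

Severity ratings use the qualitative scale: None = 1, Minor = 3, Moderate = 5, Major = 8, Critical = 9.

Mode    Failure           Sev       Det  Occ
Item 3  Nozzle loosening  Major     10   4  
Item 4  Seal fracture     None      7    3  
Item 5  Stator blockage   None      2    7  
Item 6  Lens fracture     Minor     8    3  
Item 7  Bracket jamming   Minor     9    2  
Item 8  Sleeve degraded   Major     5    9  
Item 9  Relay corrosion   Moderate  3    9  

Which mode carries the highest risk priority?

RPN = Severity × Occurrence × Detection:
  Item 3: 8 × 4 × 10 = 320
  Item 4: 1 × 3 × 7 = 21
  Item 5: 1 × 7 × 2 = 14
  Item 6: 3 × 3 × 8 = 72
  Item 7: 3 × 2 × 9 = 54
  Item 8: 8 × 9 × 5 = 360
  Item 9: 5 × 9 × 3 = 135
Highest RPN is 360 → Item 8.

Item 8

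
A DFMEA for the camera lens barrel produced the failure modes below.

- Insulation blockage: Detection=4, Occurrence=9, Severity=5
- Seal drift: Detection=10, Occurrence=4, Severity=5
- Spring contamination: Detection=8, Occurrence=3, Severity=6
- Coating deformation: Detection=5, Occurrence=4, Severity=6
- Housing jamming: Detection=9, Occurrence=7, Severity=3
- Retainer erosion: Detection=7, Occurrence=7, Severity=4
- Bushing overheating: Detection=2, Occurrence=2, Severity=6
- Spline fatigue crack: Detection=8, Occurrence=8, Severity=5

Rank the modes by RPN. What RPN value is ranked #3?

RPN = Severity × Occurrence × Detection:
  Insulation blockage: 5 × 9 × 4 = 180
  Seal drift: 5 × 4 × 10 = 200
  Spring contamination: 6 × 3 × 8 = 144
  Coating deformation: 6 × 4 × 5 = 120
  Housing jamming: 3 × 7 × 9 = 189
  Retainer erosion: 4 × 7 × 7 = 196
  Bushing overheating: 6 × 2 × 2 = 24
  Spline fatigue crack: 5 × 8 × 8 = 320
Sorted descending: 320, 200, 196, 189, 180, 144, 120, 24.
The third-highest RPN is 196 (Retainer erosion).

196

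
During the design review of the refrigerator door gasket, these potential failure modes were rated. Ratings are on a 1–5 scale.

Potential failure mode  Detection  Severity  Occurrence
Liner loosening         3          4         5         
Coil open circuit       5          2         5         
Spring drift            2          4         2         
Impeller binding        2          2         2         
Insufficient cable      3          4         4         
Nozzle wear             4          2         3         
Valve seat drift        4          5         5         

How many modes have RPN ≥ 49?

RPN = Severity × Occurrence × Detection:
  Liner loosening: 4 × 5 × 3 = 60
  Coil open circuit: 2 × 5 × 5 = 50
  Spring drift: 4 × 2 × 2 = 16
  Impeller binding: 2 × 2 × 2 = 8
  Insufficient cable: 4 × 4 × 3 = 48
  Nozzle wear: 2 × 3 × 4 = 24
  Valve seat drift: 5 × 5 × 4 = 100
Modes with RPN ≥ 49: Liner loosening (60), Coil open circuit (50), Valve seat drift (100) → 3.

3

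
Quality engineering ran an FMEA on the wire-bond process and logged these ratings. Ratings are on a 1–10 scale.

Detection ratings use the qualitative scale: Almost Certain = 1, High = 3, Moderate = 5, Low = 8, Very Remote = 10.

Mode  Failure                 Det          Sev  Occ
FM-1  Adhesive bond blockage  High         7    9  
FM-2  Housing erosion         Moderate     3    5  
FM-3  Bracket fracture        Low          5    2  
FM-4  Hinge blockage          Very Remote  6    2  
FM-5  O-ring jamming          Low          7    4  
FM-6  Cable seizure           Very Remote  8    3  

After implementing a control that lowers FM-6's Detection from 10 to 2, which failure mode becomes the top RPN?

FM-5

RPN = Severity × Occurrence × Detection:
  FM-1: 7 × 9 × 3 = 189
  FM-2: 3 × 5 × 5 = 75
  FM-3: 5 × 2 × 8 = 80
  FM-4: 6 × 2 × 10 = 120
  FM-5: 7 × 4 × 8 = 224
  FM-6: 8 × 3 × 10 = 240
After action: FM-6 → 8 × 3 × 2 = 48.
Revised RPNs: FM-5=224, FM-1=189, FM-4=120, FM-3=80, FM-2=75, FM-6=48.
Highest is now FM-5 (224).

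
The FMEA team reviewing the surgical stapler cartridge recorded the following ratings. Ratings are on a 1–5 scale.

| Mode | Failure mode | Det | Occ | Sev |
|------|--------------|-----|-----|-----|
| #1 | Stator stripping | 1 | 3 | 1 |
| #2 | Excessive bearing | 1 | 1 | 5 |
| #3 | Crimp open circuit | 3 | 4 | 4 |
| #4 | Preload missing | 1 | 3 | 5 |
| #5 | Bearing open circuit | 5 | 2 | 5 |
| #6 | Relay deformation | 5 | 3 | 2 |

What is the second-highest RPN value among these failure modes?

48

RPN = Severity × Occurrence × Detection:
  #1: 1 × 3 × 1 = 3
  #2: 5 × 1 × 1 = 5
  #3: 4 × 4 × 3 = 48
  #4: 5 × 3 × 1 = 15
  #5: 5 × 2 × 5 = 50
  #6: 2 × 3 × 5 = 30
Sorted descending: 50, 48, 30, 15, 5, 3.
The second-highest RPN is 48 (#3).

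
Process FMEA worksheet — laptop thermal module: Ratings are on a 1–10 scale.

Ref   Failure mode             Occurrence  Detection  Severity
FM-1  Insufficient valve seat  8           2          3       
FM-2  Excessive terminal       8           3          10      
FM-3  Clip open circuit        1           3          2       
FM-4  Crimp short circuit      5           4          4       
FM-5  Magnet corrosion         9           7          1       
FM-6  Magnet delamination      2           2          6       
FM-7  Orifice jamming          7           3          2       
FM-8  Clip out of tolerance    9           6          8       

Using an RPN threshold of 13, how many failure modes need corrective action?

RPN = Severity × Occurrence × Detection:
  FM-1: 3 × 8 × 2 = 48
  FM-2: 10 × 8 × 3 = 240
  FM-3: 2 × 1 × 3 = 6
  FM-4: 4 × 5 × 4 = 80
  FM-5: 1 × 9 × 7 = 63
  FM-6: 6 × 2 × 2 = 24
  FM-7: 2 × 7 × 3 = 42
  FM-8: 8 × 9 × 6 = 432
Modes with RPN ≥ 13: FM-1 (48), FM-2 (240), FM-4 (80), FM-5 (63), FM-6 (24), FM-7 (42), FM-8 (432) → 7.

7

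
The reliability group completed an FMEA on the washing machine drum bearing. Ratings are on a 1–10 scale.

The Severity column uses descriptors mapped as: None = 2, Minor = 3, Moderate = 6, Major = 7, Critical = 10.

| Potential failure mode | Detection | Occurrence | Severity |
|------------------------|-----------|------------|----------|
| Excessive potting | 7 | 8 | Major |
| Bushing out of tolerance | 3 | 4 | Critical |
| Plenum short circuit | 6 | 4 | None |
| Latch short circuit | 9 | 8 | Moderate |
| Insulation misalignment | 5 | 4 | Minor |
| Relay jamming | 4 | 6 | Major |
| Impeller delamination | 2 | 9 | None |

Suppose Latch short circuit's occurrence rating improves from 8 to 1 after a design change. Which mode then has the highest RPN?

RPN = Severity × Occurrence × Detection:
  Excessive potting: 7 × 8 × 7 = 392
  Bushing out of tolerance: 10 × 4 × 3 = 120
  Plenum short circuit: 2 × 4 × 6 = 48
  Latch short circuit: 6 × 8 × 9 = 432
  Insulation misalignment: 3 × 4 × 5 = 60
  Relay jamming: 7 × 6 × 4 = 168
  Impeller delamination: 2 × 9 × 2 = 36
After action: Latch short circuit → 6 × 1 × 9 = 54.
Revised RPNs: Excessive potting=392, Relay jamming=168, Bushing out of tolerance=120, Insulation misalignment=60, Latch short circuit=54, Plenum short circuit=48, Impeller delamination=36.
Highest is now Excessive potting (392).

Excessive potting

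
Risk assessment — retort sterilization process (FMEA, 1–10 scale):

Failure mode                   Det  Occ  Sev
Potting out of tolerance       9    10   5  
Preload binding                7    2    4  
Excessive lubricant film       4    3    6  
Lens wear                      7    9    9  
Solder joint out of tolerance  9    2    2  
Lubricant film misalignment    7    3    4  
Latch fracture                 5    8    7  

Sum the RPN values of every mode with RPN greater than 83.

1381

RPN = Severity × Occurrence × Detection:
  Potting out of tolerance: 5 × 10 × 9 = 450
  Preload binding: 4 × 2 × 7 = 56
  Excessive lubricant film: 6 × 3 × 4 = 72
  Lens wear: 9 × 9 × 7 = 567
  Solder joint out of tolerance: 2 × 2 × 9 = 36
  Lubricant film misalignment: 4 × 3 × 7 = 84
  Latch fracture: 7 × 8 × 5 = 280
RPN > 83: Potting out of tolerance (450), Lens wear (567), Lubricant film misalignment (84), Latch fracture (280).
Sum: 450 + 567 + 84 + 280 = 1381.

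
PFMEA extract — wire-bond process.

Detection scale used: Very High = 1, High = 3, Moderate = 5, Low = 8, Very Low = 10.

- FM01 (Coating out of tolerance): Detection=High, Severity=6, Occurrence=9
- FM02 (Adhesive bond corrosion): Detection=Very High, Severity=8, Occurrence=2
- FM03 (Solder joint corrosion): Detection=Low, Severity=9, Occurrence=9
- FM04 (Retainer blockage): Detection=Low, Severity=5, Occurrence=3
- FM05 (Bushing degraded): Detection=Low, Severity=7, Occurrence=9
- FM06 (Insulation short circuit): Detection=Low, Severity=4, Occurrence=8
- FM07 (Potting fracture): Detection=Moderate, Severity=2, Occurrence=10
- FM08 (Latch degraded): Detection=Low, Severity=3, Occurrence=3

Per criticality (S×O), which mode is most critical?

Criticality = Severity × Occurrence:
  FM01: 6 × 9 = 54
  FM02: 8 × 2 = 16
  FM03: 9 × 9 = 81
  FM04: 5 × 3 = 15
  FM05: 7 × 9 = 63
  FM06: 4 × 8 = 32
  FM07: 2 × 10 = 20
  FM08: 3 × 3 = 9
Highest criticality is 81 → FM03.

FM03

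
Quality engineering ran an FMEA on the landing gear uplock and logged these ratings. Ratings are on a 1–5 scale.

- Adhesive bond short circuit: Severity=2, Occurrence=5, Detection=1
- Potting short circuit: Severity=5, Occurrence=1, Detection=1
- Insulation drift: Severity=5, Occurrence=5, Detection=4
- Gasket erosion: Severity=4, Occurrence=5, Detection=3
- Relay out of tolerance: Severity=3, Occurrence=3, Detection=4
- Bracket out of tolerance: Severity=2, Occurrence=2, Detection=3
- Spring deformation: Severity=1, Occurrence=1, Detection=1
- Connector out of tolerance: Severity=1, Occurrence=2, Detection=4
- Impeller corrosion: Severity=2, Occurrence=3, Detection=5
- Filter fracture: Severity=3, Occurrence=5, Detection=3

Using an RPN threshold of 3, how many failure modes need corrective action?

RPN = Severity × Occurrence × Detection:
  Adhesive bond short circuit: 2 × 5 × 1 = 10
  Potting short circuit: 5 × 1 × 1 = 5
  Insulation drift: 5 × 5 × 4 = 100
  Gasket erosion: 4 × 5 × 3 = 60
  Relay out of tolerance: 3 × 3 × 4 = 36
  Bracket out of tolerance: 2 × 2 × 3 = 12
  Spring deformation: 1 × 1 × 1 = 1
  Connector out of tolerance: 1 × 2 × 4 = 8
  Impeller corrosion: 2 × 3 × 5 = 30
  Filter fracture: 3 × 5 × 3 = 45
Modes with RPN ≥ 3: Adhesive bond short circuit (10), Potting short circuit (5), Insulation drift (100), Gasket erosion (60), Relay out of tolerance (36), Bracket out of tolerance (12), Connector out of tolerance (8), Impeller corrosion (30), Filter fracture (45) → 9.

9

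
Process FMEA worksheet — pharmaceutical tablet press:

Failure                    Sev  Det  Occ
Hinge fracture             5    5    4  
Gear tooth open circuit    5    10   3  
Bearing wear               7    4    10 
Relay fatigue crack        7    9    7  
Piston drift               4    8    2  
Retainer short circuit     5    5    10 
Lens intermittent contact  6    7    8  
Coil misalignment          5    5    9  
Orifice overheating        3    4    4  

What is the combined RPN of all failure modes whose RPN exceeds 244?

RPN = Severity × Occurrence × Detection:
  Hinge fracture: 5 × 4 × 5 = 100
  Gear tooth open circuit: 5 × 3 × 10 = 150
  Bearing wear: 7 × 10 × 4 = 280
  Relay fatigue crack: 7 × 7 × 9 = 441
  Piston drift: 4 × 2 × 8 = 64
  Retainer short circuit: 5 × 10 × 5 = 250
  Lens intermittent contact: 6 × 8 × 7 = 336
  Coil misalignment: 5 × 9 × 5 = 225
  Orifice overheating: 3 × 4 × 4 = 48
RPN > 244: Bearing wear (280), Relay fatigue crack (441), Retainer short circuit (250), Lens intermittent contact (336).
Sum: 280 + 441 + 250 + 336 = 1307.

1307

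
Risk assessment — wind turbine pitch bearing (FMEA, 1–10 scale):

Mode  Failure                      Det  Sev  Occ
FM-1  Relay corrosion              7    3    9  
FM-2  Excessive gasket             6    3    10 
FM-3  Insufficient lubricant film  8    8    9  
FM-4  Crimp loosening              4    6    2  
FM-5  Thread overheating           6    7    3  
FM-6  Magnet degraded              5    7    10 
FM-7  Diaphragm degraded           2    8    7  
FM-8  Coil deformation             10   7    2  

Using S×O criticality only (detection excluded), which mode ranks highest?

FM-3

Criticality = Severity × Occurrence:
  FM-1: 3 × 9 = 27
  FM-2: 3 × 10 = 30
  FM-3: 8 × 9 = 72
  FM-4: 6 × 2 = 12
  FM-5: 7 × 3 = 21
  FM-6: 7 × 10 = 70
  FM-7: 8 × 7 = 56
  FM-8: 7 × 2 = 14
Highest criticality is 72 → FM-3.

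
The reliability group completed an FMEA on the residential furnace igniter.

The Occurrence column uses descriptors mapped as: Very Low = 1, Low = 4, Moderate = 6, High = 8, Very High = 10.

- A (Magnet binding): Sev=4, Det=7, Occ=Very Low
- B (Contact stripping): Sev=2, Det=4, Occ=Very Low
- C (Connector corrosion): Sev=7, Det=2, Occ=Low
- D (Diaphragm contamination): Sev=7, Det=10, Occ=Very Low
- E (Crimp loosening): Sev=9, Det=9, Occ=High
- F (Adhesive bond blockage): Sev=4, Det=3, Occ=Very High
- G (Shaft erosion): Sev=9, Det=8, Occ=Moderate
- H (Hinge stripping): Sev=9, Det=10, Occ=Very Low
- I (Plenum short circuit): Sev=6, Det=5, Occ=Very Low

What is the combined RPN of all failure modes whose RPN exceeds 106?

1200

RPN = Severity × Occurrence × Detection:
  A: 4 × 1 × 7 = 28
  B: 2 × 1 × 4 = 8
  C: 7 × 4 × 2 = 56
  D: 7 × 1 × 10 = 70
  E: 9 × 8 × 9 = 648
  F: 4 × 10 × 3 = 120
  G: 9 × 6 × 8 = 432
  H: 9 × 1 × 10 = 90
  I: 6 × 1 × 5 = 30
RPN > 106: E (648), F (120), G (432).
Sum: 648 + 120 + 432 = 1200.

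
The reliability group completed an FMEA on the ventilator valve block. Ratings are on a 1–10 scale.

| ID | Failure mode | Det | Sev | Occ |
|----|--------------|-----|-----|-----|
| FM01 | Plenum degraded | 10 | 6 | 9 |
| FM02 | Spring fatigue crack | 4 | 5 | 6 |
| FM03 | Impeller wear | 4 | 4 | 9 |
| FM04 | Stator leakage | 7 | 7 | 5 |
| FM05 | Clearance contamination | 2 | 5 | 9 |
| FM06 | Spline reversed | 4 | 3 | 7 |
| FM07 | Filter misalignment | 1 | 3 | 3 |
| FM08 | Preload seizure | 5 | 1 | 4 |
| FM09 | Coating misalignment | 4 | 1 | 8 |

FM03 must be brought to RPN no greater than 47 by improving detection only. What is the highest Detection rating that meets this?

1

FM03: S=4, O=9, D=4 → current RPN = 144.
Fixed product = 36. Need 36 × D ≤ 47, so D ≤ 47/36 = 1.31.
Maximum integer Detection rating = 1 (gives RPN 36; D=2 would give 72 > 47).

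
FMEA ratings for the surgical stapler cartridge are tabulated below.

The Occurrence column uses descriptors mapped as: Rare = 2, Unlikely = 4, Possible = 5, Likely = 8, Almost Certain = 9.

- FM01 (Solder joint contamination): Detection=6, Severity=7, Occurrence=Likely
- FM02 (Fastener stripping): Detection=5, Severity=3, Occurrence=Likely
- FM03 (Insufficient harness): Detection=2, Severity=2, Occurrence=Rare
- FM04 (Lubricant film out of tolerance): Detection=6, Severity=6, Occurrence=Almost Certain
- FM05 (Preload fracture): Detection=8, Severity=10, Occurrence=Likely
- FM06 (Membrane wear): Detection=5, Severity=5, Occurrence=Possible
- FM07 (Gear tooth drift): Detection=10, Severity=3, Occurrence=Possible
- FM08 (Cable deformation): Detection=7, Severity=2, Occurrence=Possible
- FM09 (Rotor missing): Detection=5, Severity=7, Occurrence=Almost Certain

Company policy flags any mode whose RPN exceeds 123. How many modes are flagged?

6

RPN = Severity × Occurrence × Detection:
  FM01: 7 × 8 × 6 = 336
  FM02: 3 × 8 × 5 = 120
  FM03: 2 × 2 × 2 = 8
  FM04: 6 × 9 × 6 = 324
  FM05: 10 × 8 × 8 = 640
  FM06: 5 × 5 × 5 = 125
  FM07: 3 × 5 × 10 = 150
  FM08: 2 × 5 × 7 = 70
  FM09: 7 × 9 × 5 = 315
Modes with RPN > 123: FM01 (336), FM04 (324), FM05 (640), FM06 (125), FM07 (150), FM09 (315) → 6.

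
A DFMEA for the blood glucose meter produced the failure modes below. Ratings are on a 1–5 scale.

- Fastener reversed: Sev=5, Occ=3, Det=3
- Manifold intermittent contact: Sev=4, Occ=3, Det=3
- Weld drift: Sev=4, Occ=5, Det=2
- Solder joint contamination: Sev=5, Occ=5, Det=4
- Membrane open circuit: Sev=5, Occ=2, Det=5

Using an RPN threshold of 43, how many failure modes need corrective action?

RPN = Severity × Occurrence × Detection:
  Fastener reversed: 5 × 3 × 3 = 45
  Manifold intermittent contact: 4 × 3 × 3 = 36
  Weld drift: 4 × 5 × 2 = 40
  Solder joint contamination: 5 × 5 × 4 = 100
  Membrane open circuit: 5 × 2 × 5 = 50
Modes with RPN ≥ 43: Fastener reversed (45), Solder joint contamination (100), Membrane open circuit (50) → 3.

3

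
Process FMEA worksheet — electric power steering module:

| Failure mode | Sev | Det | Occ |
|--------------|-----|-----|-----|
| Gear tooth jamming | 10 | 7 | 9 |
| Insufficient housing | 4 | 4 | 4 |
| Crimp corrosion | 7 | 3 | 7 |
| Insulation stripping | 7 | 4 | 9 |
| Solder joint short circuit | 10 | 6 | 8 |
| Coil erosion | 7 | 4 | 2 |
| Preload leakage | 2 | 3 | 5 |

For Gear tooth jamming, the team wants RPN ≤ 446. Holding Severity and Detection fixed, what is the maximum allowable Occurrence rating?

6

Gear tooth jamming: S=10, O=9, D=7 → current RPN = 630.
Fixed product = 70. Need 70 × O ≤ 446, so O ≤ 446/70 = 6.37.
Maximum integer Occurrence rating = 6 (gives RPN 420; O=7 would give 490 > 446).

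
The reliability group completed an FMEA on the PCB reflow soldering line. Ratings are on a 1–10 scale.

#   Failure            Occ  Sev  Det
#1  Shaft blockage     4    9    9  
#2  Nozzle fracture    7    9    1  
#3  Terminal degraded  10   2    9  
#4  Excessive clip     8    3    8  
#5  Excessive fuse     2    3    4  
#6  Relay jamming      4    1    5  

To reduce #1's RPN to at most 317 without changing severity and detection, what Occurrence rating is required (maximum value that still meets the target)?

#1: S=9, O=4, D=9 → current RPN = 324.
Fixed product = 81. Need 81 × O ≤ 317, so O ≤ 317/81 = 3.91.
Maximum integer Occurrence rating = 3 (gives RPN 243; O=4 would give 324 > 317).

3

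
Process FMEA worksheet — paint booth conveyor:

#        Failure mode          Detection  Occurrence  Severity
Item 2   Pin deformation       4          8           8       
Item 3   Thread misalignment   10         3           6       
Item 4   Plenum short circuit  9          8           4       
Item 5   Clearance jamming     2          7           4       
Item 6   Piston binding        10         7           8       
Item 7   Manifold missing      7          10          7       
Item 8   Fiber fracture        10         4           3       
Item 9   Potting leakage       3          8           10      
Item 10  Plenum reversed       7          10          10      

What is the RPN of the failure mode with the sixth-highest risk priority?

RPN = Severity × Occurrence × Detection:
  Item 2: 8 × 8 × 4 = 256
  Item 3: 6 × 3 × 10 = 180
  Item 4: 4 × 8 × 9 = 288
  Item 5: 4 × 7 × 2 = 56
  Item 6: 8 × 7 × 10 = 560
  Item 7: 7 × 10 × 7 = 490
  Item 8: 3 × 4 × 10 = 120
  Item 9: 10 × 8 × 3 = 240
  Item 10: 10 × 10 × 7 = 700
Sorted descending: 700, 560, 490, 288, 256, 240, 180, 120, 56.
The sixth-highest RPN is 240 (Item 9).

240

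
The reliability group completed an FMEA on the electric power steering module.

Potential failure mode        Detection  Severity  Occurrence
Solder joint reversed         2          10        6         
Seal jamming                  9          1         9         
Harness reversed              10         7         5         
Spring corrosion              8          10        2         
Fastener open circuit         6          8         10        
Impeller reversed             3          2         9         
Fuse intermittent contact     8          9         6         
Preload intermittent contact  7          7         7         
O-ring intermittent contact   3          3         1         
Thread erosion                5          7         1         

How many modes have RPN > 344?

3

RPN = Severity × Occurrence × Detection:
  Solder joint reversed: 10 × 6 × 2 = 120
  Seal jamming: 1 × 9 × 9 = 81
  Harness reversed: 7 × 5 × 10 = 350
  Spring corrosion: 10 × 2 × 8 = 160
  Fastener open circuit: 8 × 10 × 6 = 480
  Impeller reversed: 2 × 9 × 3 = 54
  Fuse intermittent contact: 9 × 6 × 8 = 432
  Preload intermittent contact: 7 × 7 × 7 = 343
  O-ring intermittent contact: 3 × 1 × 3 = 9
  Thread erosion: 7 × 1 × 5 = 35
Modes with RPN > 344: Harness reversed (350), Fastener open circuit (480), Fuse intermittent contact (432) → 3.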